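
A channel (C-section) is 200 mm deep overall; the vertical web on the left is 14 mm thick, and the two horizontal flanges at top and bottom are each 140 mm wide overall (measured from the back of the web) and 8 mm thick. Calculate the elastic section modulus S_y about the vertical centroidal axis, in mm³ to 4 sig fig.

S_y ≈ 8.155 × 10⁴ mm³

Split into non-overlapping primitives; take the origin at the lower-left of the bounding box.
Web: 14 × 200, A = 2 800 mm², x = 7 mm, Ī = 45733.3 mm⁴.
Top flange (beyond web): 126 × 8, A = 1 008 mm², x = 77 mm, Ī = 1 333 584 mm⁴.
Bottom flange (beyond web): 126 × 8, A = 1 008 mm², x = 77 mm, Ī = 1 333 584 mm⁴.
Centroid: x̄ = ΣA·x / ΣA = 36.3023 mm.
Transfer each piece to the vertical centroidal axis using Ī + A·d² with d = x − 36.3023:
  web: d = -29.3023 mm → contributes +2 449 887 mm⁴
  top flange (beyond web): d = 40.6977 mm → contributes +3 003 135 mm⁴
  bottom flange (beyond web): d = 40.6977 mm → contributes +3 003 135 mm⁴
Total I = 8 456 157 mm⁴.
Extreme fibre distance c = 103.698 mm; S = I/c = 81546.3 mm³.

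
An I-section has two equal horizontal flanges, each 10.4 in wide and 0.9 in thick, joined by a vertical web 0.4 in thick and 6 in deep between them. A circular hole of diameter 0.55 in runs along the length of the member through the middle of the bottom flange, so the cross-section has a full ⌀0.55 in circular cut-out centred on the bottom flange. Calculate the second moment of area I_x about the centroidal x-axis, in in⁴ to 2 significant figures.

Decompose the section into non-overlapping parts with the origin at the bottom-left of its bounding rectangle.
Bottom flange: 10.4 × 0.9, A = 9.36 in², y = 0.45 in, Ī = 0.6318 in⁴.
Web: 0.4 × 6, A = 2.4 in², y = 3.9 in, Ī = 7.2 in⁴.
Top flange: 10.4 × 0.9, A = 9.36 in², y = 7.35 in, Ī = 0.6318 in⁴.
Hole (subtracted): ⌀0.55, A = 0.2376 in², y = 0.45 in, Ī = 0.004492 in⁴.
Centroid: ȳ = ΣA·y / ΣA = 3.939 in.
Transfer each piece to the centroidal x-axis using Ī + A·d² with d = y − 3.939:
  bottom flange: d = -3.489 in → contributes +114.6 in⁴
  web: d = -0.03925 in → contributes +7.204 in⁴
  top flange: d = 3.411 in → contributes +109.5 in⁴
  hole: d = -3.489 in → contributes −2.897 in⁴
Total I = 228.4 in⁴.

I_x ≈ 230 in⁴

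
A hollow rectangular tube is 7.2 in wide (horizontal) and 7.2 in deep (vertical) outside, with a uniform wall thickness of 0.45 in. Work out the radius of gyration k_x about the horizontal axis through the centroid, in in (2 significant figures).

Split into non-overlapping primitives; take the origin at the lower-left of the bounding box.
Outer rectangle: 7.2 × 7.2, A = 51.84 in², y = 3.6 in, Ī = 223.9 in⁴.
Inner void (subtracted): 6.3 × 6.3, A = 39.69 in², y = 3.6 in, Ī = 131.3 in⁴.
By symmetry the centroid is at mid-height, ȳ = 3.6 in.
All pieces are centred on the horizontal axis through the centroid, so I = ΣĪ (holes subtracted) = 92.67 in⁴.
Radius of gyration: k = √(I/A) = √(92.67 / 12.15) = 2.762 in.

k_x ≈ 2.8 in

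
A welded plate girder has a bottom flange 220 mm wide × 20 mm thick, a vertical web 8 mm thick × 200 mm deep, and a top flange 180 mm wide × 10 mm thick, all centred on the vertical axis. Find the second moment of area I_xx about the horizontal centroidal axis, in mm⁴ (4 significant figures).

Treat the section as a set of non-overlapping primitives; coordinates are from the bounding-box lower-left.
Bottom plate: 220 × 20, A = 4 400 mm², y = 10 mm, Ī = 146 667 mm⁴.
Web plate: 8 × 200, A = 1 600 mm², y = 120 mm, Ī = 5 333 333 mm⁴.
Top plate: 180 × 10, A = 1 800 mm², y = 225 mm, Ī = 15 000 mm⁴.
Centroid: ȳ = ΣA·y / ΣA = 82.1795 mm.
Transfer each piece to the horizontal centroidal axis using Ī + A·d² with d = y − 82.1795:
  bottom plate: d = -72.1795 mm → contributes +23 070 131 mm⁴
  web plate: d = 37.8205 mm → contributes +7 621 959 mm⁴
  top plate: d = 142.821 mm → contributes +36 730 858 mm⁴
Total I = 67 422 949 mm⁴.

I_xx ≈ 6.742 × 10⁷ mm⁴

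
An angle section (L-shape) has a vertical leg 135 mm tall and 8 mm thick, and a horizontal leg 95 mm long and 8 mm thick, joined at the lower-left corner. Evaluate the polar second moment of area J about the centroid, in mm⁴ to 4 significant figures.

Break the section into simple shapes (no overlaps), measuring from the bottom-left corner of the bounding box.
Vertical leg: 8 × 135, A = 1 080 mm², y = 67.5 mm, Ī = 1 640 250 mm⁴.
Horizontal leg (remainder): 87 × 8, A = 696 mm², y = 4 mm, Ī = 3 712 mm⁴.
Centroid: ȳ = ΣA·y / ΣA = 42.6149 mm.
Transfer each piece to the centroidal x-axis using Ī + A·d² with d = y − 42.6149:
  vertical leg: d = 24.8851 mm → contributes +2 309 062 mm⁴
  horizontal leg (remainder): d = -38.6149 mm → contributes +1 041 523 mm⁴
Total I = 3 350 585 mm⁴.
For the y-axis: x̄ = 22.6149 mm.
Repeating about the centroidal y-axis gives I_y = 1 399 705 mm⁴.
Polar second moment: J = I_x + I_y = 4 750 289 mm⁴.

J ≈ 4.750 × 10⁶ mm⁴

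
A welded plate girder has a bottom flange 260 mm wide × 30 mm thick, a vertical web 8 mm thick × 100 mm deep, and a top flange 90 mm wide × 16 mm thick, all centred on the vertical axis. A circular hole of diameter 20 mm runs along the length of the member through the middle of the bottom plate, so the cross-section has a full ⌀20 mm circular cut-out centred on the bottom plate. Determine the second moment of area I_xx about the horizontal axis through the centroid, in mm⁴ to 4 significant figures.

Treat the section as a set of non-overlapping primitives; coordinates are from the bounding-box lower-left.
Bottom plate: 260 × 30, A = 7 800 mm², y = 15 mm, Ī = 585 000 mm⁴.
Web plate: 8 × 100, A = 800 mm², y = 80 mm, Ī = 666 667 mm⁴.
Top plate: 90 × 16, A = 1 440 mm², y = 138 mm, Ī = 30 720 mm⁴.
Hole (subtracted): ⌀20, A = 314.159 mm², y = 15 mm, Ī = 7853.98 mm⁴.
Centroid: ȳ = ΣA·y / ΣA = 38.5579 mm.
Transfer each piece to the horizontal axis through the centroid using Ī + A·d² with d = y − 38.5579:
  bottom plate: d = -23.5579 mm → contributes +4 913 788 mm⁴
  web plate: d = 41.4421 mm → contributes +2 040 627 mm⁴
  top plate: d = 99.4421 mm → contributes +14 270 504 mm⁴
  hole: d = -23.5579 mm → contributes −182 204 mm⁴
Total I = 21 042 716 mm⁴.

I_xx ≈ 2.104 × 10⁷ mm⁴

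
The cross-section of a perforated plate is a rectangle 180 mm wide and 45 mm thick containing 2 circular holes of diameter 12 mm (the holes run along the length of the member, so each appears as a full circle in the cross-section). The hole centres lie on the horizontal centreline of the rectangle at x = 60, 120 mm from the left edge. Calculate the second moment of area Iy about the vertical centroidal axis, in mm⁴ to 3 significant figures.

Iy ≈ 2.17 × 10⁷ mm⁴

Split into non-overlapping primitives; take the origin at the lower-left of the bounding box.
Plate: 180 × 45, A = 8 100 mm², x = 90 mm, Ī = 21 870 000 mm⁴.
Hole 1 (subtracted): ⌀12, A = 113.1 mm², x = 60 mm, Ī = 1017.9 mm⁴.
Hole 2 (subtracted): ⌀12, A = 113.1 mm², x = 120 mm, Ī = 1017.9 mm⁴.
By symmetry the centroid is at mid-width, x̄ = 90 mm.
Transfer each piece to the vertical centroidal axis using Ī + A·d² with d = x − 90:
  plate: d = 0 mm → contributes +21 870 000 mm⁴
  hole 1: d = -30 mm → contributes −102 805 mm⁴
  hole 2: d = 30 mm → contributes −102 805 mm⁴
Total I = 21 664 389 mm⁴.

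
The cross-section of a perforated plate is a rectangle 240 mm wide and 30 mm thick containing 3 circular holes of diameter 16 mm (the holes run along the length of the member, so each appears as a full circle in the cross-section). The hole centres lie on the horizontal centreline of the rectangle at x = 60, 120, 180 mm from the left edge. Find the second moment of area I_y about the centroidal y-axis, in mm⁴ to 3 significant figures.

Treat the section as a set of non-overlapping primitives; coordinates are from the bounding-box lower-left.
Plate: 240 × 30, A = 7 200 mm², x = 120 mm, Ī = 34 560 000 mm⁴.
Hole 1 (subtracted): ⌀16, A = 201.06 mm², x = 60 mm, Ī = 3 217 mm⁴.
Hole 2 (subtracted): ⌀16, A = 201.06 mm², x = 120 mm, Ī = 3 217 mm⁴.
Hole 3 (subtracted): ⌀16, A = 201.06 mm², x = 180 mm, Ī = 3 217 mm⁴.
By symmetry the centroid is at mid-width, x̄ = 120 mm.
Transfer each piece to the centroidal y-axis using Ī + A·d² with d = x − 120:
  plate: d = 0 mm → contributes +34 560 000 mm⁴
  hole 1: d = -60 mm → contributes −727 040 mm⁴
  hole 2: d = 0 mm → contributes −3 217 mm⁴
  hole 3: d = 60 mm → contributes −727 040 mm⁴
Total I = 33 102 703 mm⁴.

I_y ≈ 3.31 × 10⁷ mm⁴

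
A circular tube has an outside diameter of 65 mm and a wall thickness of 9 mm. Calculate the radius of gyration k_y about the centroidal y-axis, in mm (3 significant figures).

k_y ≈ 20.1 mm

Decompose the section into non-overlapping parts with the origin at the bottom-left of its bounding rectangle.
Outer circle: ⌀65, A = 3318.3 mm², x = 32.5 mm, Ī = 876 241 mm⁴.
Bore (subtracted): ⌀47, A = 1734.9 mm², x = 32.5 mm, Ī = 239 531 mm⁴.
By symmetry the centroid is at mid-width, x̄ = 32.5 mm.
All pieces are centred on the centroidal y-axis, so I = ΣĪ (holes subtracted) = 636 710 mm⁴.
Radius of gyration: k = √(I/A) = √(636 710 / 1583.4) = 20.053 mm.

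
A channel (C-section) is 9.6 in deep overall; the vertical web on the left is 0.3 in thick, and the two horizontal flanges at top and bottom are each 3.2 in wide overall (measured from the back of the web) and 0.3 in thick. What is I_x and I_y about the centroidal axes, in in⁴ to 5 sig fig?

I_x ≈ 59.755 in⁴, I_y ≈ 4.0178 in⁴

Split into non-overlapping primitives; take the origin at the lower-left of the bounding box.
Web: 0.3 × 9.6, A = 2.88 in², y = 4.8 in, Ī = 22.1184 in⁴.
Top flange (beyond web): 2.9 × 0.3, A = 0.87 in², y = 9.45 in, Ī = 0.006525 in⁴.
Bottom flange (beyond web): 2.9 × 0.3, A = 0.87 in², y = 0.15 in, Ī = 0.006525 in⁴.
By symmetry the centroid is at mid-height, ȳ = 4.8 in.
Transfer each piece to the centroidal x-axis using Ī + A·d² with d = y − 4.8:
  web: d = 0 in → contributes +22.1184 in⁴
  top flange (beyond web): d = 4.65 in → contributes +18.8181 in⁴
  bottom flange (beyond web): d = -4.65 in → contributes +18.8181 in⁴
Total I = 59.7546 in⁴.
For the y-axis: x̄ = 0.7525974 in.
Repeating about the centroidal y-axis gives I_y = 4.017819 in⁴.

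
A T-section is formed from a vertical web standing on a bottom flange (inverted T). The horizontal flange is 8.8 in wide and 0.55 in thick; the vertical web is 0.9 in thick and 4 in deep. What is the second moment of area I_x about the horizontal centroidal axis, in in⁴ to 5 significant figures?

Split into non-overlapping primitives; take the origin at the lower-left of the bounding box.
Flange: 8.8 × 0.55, A = 4.84 in², y = 0.275 in, Ī = 0.1220083 in⁴.
Web: 0.9 × 4, A = 3.6 in², y = 2.55 in, Ī = 4.8 in⁴.
Centroid: ȳ = ΣA·y / ΣA = 1.245379 in.
Transfer each piece to the horizontal centroidal axis using Ī + A·d² with d = y − 1.245379:
  flange: d = -0.9703791 in → contributes +4.679525 in⁴
  web: d = 1.304621 in → contributes +10.92733 in⁴
Total I = 15.60685 in⁴.

I_x ≈ 15.607 in⁴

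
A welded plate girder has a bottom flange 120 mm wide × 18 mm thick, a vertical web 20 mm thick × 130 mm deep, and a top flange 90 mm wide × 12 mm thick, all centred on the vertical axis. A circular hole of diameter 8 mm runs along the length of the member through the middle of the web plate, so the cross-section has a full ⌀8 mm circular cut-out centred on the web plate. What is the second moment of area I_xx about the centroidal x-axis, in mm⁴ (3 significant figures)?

I_xx ≈ 1.98 × 10⁷ mm⁴

Treat the section as a set of non-overlapping primitives; coordinates are from the bounding-box lower-left.
Bottom plate: 120 × 18, A = 2 160 mm², y = 9 mm, Ī = 58 320 mm⁴.
Web plate: 20 × 130, A = 2 600 mm², y = 83 mm, Ī = 3 661 667 mm⁴.
Top plate: 90 × 12, A = 1 080 mm², y = 154 mm, Ī = 12 960 mm⁴.
Hole (subtracted): ⌀8, A = 50.265 mm², y = 83 mm, Ī = 201.06 mm⁴.
Centroid: ȳ = ΣA·y / ΣA = 68.637 mm.
Transfer each piece to the centroidal x-axis using Ī + A·d² with d = y − 68.637:
  bottom plate: d = -59.637 mm → contributes +7 740 424 mm⁴
  web plate: d = 14.363 mm → contributes +4 198 062 mm⁴
  top plate: d = 85.363 mm → contributes +7 882 814 mm⁴
  hole: d = 14.363 mm → contributes −10 571 mm⁴
Total I = 19 810 729 mm⁴.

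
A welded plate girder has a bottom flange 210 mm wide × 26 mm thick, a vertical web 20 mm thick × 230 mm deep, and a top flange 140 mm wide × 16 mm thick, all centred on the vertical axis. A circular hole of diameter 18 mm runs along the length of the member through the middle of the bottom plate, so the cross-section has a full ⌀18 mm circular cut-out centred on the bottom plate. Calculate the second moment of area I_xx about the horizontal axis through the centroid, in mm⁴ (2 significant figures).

Treat the section as a set of non-overlapping primitives; coordinates are from the bounding-box lower-left.
Bottom plate: 210 × 26, A = 5 460 mm², y = 13 mm, Ī = 307 580 mm⁴.
Web plate: 20 × 230, A = 4 600 mm², y = 141 mm, Ī = 20 278 333 mm⁴.
Top plate: 140 × 16, A = 2 240 mm², y = 264 mm, Ī = 47 787 mm⁴.
Hole (subtracted): ⌀18, A = 254.5 mm², y = 13 mm, Ī = 5 153 mm⁴.
Centroid: ȳ = ΣA·y / ΣA = 108.6 mm.
Transfer each piece to the horizontal axis through the centroid using Ī + A·d² with d = y − 108.6:
  bottom plate: d = -95.56 mm → contributes +50 164 056 mm⁴
  web plate: d = 32.44 mm → contributes +25 119 927 mm⁴
  top plate: d = 155.4 mm → contributes +54 171 545 mm⁴
  hole: d = -95.56 mm → contributes −2 328 766 mm⁴
Total I = 127 126 761 mm⁴.

I_xx ≈ 1.3 × 10⁸ mm⁴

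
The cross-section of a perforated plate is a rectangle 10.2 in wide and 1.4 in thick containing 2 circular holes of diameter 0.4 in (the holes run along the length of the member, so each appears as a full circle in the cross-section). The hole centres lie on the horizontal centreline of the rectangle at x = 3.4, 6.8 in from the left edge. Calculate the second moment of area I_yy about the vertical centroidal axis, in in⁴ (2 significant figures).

Treat the section as a set of non-overlapping primitives; coordinates are from the bounding-box lower-left.
Plate: 10.2 × 1.4, A = 14.28 in², x = 5.1 in, Ī = 123.8 in⁴.
Hole 1 (subtracted): ⌀0.4, A = 0.1257 in², x = 3.4 in, Ī = 0.001257 in⁴.
Hole 2 (subtracted): ⌀0.4, A = 0.1257 in², x = 6.8 in, Ī = 0.001257 in⁴.
By symmetry the centroid is at mid-width, x̄ = 5.1 in.
Transfer each piece to the vertical centroidal axis using Ī + A·d² with d = x − 5.1:
  plate: d = 0 in → contributes +123.8 in⁴
  hole 1: d = -1.7 in → contributes −0.3644 in⁴
  hole 2: d = 1.7 in → contributes −0.3644 in⁴
Total I = 123.1 in⁴.

I_yy ≈ 120 in⁴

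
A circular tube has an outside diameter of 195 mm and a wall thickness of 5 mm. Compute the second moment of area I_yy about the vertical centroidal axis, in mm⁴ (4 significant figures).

Treat the section as a set of non-overlapping primitives; coordinates are from the bounding-box lower-left.
Outer circle: ⌀195, A = 29864.8 mm², x = 97.5 mm, Ī = 70 975 481 mm⁴.
Bore (subtracted): ⌀185, A = 26880.3 mm², x = 97.5 mm, Ī = 57 498 539 mm⁴.
By symmetry the centroid is at mid-width, x̄ = 97.5 mm.
All pieces are centred on the vertical centroidal axis, so I = ΣĪ (holes subtracted) = 13 476 942 mm⁴.

I_yy ≈ 1.348 × 10⁷ mm⁴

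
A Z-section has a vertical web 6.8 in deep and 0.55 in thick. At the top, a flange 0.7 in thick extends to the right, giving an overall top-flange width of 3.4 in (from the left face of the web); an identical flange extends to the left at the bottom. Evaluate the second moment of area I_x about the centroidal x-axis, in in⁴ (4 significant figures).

I_x ≈ 51.69 in⁴

Split into non-overlapping primitives; take the origin at the lower-left of the bounding box.
Web: 0.55 × 6.8, A = 3.74 in², y = 3.4 in, Ī = 14.4115 in⁴.
Top flange (beyond web): 2.85 × 0.7, A = 1.995 in², y = 6.45 in, Ī = 0.0814625 in⁴.
Bottom flange (beyond web): 2.85 × 0.7, A = 1.995 in², y = 0.35 in, Ī = 0.0814625 in⁴.
Centroid: ȳ = ΣA·y / ΣA = 3.4 in.
Transfer each piece to the centroidal x-axis using Ī + A·d² with d = y − 3.4:
  web: d = 0 in → contributes +14.4115 in⁴
  top flange (beyond web): d = 3.05 in → contributes +18.64 in⁴
  bottom flange (beyond web): d = -3.05 in → contributes +18.64 in⁴
Total I = 51.6914 in⁴.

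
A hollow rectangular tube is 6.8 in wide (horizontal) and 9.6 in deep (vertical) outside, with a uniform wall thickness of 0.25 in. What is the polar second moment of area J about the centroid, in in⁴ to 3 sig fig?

Decompose the section into non-overlapping parts with the origin at the bottom-left of its bounding rectangle.
Outer rectangle: 6.8 × 9.6, A = 65.28 in², y = 4.8 in, Ī = 501.35 in⁴.
Inner void (subtracted): 6.3 × 9.1, A = 57.33 in², y = 4.8 in, Ī = 395.62 in⁴.
By symmetry the centroid is at mid-height, ȳ = 4.8 in.
All pieces are centred on the centroidal x-axis, so I = ΣĪ (holes subtracted) = 105.73 in⁴.
Repeating about the centroidal y-axis gives I_y = 61.927 in⁴.
Polar second moment: J = I_x + I_y = 167.65 in⁴.

J ≈ 168 in⁴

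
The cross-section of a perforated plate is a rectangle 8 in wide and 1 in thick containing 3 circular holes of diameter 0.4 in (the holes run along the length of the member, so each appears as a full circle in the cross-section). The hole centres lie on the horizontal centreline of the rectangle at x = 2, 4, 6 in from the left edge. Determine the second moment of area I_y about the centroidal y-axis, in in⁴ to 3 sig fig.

Break the section into simple shapes (no overlaps), measuring from the bottom-left corner of the bounding box.
Plate: 8 × 1, A = 8 in², x = 4 in, Ī = 42.667 in⁴.
Hole 1 (subtracted): ⌀0.4, A = 0.12566 in², x = 2 in, Ī = 0.0012566 in⁴.
Hole 2 (subtracted): ⌀0.4, A = 0.12566 in², x = 4 in, Ī = 0.0012566 in⁴.
Hole 3 (subtracted): ⌀0.4, A = 0.12566 in², x = 6 in, Ī = 0.0012566 in⁴.
By symmetry the centroid is at mid-width, x̄ = 4 in.
Transfer each piece to the centroidal y-axis using Ī + A·d² with d = x − 4:
  plate: d = 0 in → contributes +42.667 in⁴
  hole 1: d = -2 in → contributes −0.50391 in⁴
  hole 2: d = 0 in → contributes −0.0012566 in⁴
  hole 3: d = 2 in → contributes −0.50391 in⁴
Total I = 41.658 in⁴.

I_y ≈ 41.7 in⁴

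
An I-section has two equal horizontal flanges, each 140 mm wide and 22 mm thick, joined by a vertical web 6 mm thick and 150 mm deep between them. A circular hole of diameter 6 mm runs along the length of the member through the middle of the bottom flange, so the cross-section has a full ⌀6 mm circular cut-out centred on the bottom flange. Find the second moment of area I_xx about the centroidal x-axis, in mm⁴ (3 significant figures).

I_xx ≈ 4.73 × 10⁷ mm⁴

Treat the section as a set of non-overlapping primitives; coordinates are from the bounding-box lower-left.
Bottom flange: 140 × 22, A = 3 080 mm², y = 11 mm, Ī = 124 227 mm⁴.
Web: 6 × 150, A = 900 mm², y = 97 mm, Ī = 1 687 500 mm⁴.
Top flange: 140 × 22, A = 3 080 mm², y = 183 mm, Ī = 124 227 mm⁴.
Hole (subtracted): ⌀6, A = 28.274 mm², y = 11 mm, Ī = 63.617 mm⁴.
Centroid: ȳ = ΣA·y / ΣA = 97.346 mm.
Transfer each piece to the centroidal x-axis using Ī + A·d² with d = y − 97.346:
  bottom flange: d = -86.346 mm → contributes +23 087 468 mm⁴
  web: d = -0.3458 mm → contributes +1 687 608 mm⁴
  top flange: d = 85.654 mm → contributes +22 721 082 mm⁴
  hole: d = -86.346 mm → contributes −210 866 mm⁴
Total I = 47 285 292 mm⁴.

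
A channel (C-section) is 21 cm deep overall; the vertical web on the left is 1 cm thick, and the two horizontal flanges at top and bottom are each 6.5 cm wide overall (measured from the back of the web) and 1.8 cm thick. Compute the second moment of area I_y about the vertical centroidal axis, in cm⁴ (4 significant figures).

Split into non-overlapping primitives; take the origin at the lower-left of the bounding box.
Web: 1 × 21, A = 21 cm², x = 0.5 cm, Ī = 1.75 cm⁴.
Top flange (beyond web): 5.5 × 1.8, A = 9.9 cm², x = 3.75 cm, Ī = 24.9563 cm⁴.
Bottom flange (beyond web): 5.5 × 1.8, A = 9.9 cm², x = 3.75 cm, Ī = 24.9563 cm⁴.
Centroid: x̄ = ΣA·x / ΣA = 2.07721 cm.
Transfer each piece to the vertical centroidal axis using Ī + A·d² with d = x − 2.07721:
  web: d = -1.57721 cm → contributes +53.9891 cm⁴
  top flange (beyond web): d = 1.67279 cm → contributes +52.6588 cm⁴
  bottom flange (beyond web): d = 1.67279 cm → contributes +52.6588 cm⁴
Total I = 159.307 cm⁴.

I_y ≈ 159.3 cm⁴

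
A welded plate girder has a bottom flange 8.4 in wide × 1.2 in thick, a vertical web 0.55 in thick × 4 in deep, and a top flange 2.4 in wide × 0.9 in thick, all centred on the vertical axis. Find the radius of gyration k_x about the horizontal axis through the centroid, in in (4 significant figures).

k_x ≈ 1.953 in

Decompose the section into non-overlapping parts with the origin at the bottom-left of its bounding rectangle.
Bottom plate: 8.4 × 1.2, A = 10.08 in², y = 0.6 in, Ī = 1.2096 in⁴.
Web plate: 0.55 × 4, A = 2.2 in², y = 3.2 in, Ī = 2.93333 in⁴.
Top plate: 2.4 × 0.9, A = 2.16 in², y = 5.65 in, Ī = 0.1458 in⁴.
Centroid: ȳ = ΣA·y / ΣA = 1.75152 in.
Transfer each piece to the horizontal axis through the centroid using Ī + A·d² with d = y − 1.75152:
  bottom plate: d = -1.15152 in → contributes +14.5757 in⁴
  web plate: d = 1.44848 in → contributes +7.54912 in⁴
  top plate: d = 3.89848 in → contributes +32.9737 in⁴
Total I = 55.0986 in⁴.
Radius of gyration: k = √(I/A) = √(55.0986 / 14.44) = 1.95338 in.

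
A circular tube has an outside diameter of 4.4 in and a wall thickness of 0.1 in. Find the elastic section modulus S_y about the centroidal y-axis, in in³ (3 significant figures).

S_y ≈ 1.42 in³

Split into non-overlapping primitives; take the origin at the lower-left of the bounding box.
Outer circle: ⌀4.4, A = 15.205 in², x = 2.2 in, Ī = 18.398 in⁴.
Bore (subtracted): ⌀4.2, A = 13.854 in², x = 2.2 in, Ī = 15.275 in⁴.
By symmetry the centroid is at mid-width, x̄ = 2.2 in.
All pieces are centred on the centroidal y-axis, so I = ΣĪ (holes subtracted) = 3.1239 in⁴.
Extreme fibre distance c = 2.2 in; S = I/c = 1.42 in³.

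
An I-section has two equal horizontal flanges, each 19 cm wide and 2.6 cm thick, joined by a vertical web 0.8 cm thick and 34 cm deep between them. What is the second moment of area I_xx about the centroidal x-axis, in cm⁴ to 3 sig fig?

I_xx ≈ 3.58 × 10⁴ cm⁴

Split into non-overlapping primitives; take the origin at the lower-left of the bounding box.
Bottom flange: 19 × 2.6, A = 49.4 cm², y = 1.3 cm, Ī = 27.829 cm⁴.
Web: 0.8 × 34, A = 27.2 cm², y = 19.6 cm, Ī = 2620.3 cm⁴.
Top flange: 19 × 2.6, A = 49.4 cm², y = 37.9 cm, Ī = 27.829 cm⁴.
By symmetry the centroid is at mid-height, ȳ = 19.6 cm.
Transfer each piece to the centroidal x-axis using Ī + A·d² with d = y − 19.6:
  bottom flange: d = -18.3 cm → contributes +16 571 cm⁴
  web: d = 0 cm → contributes +2620.3 cm⁴
  top flange: d = 18.3 cm → contributes +16 571 cm⁴
Total I = 35 763 cm⁴.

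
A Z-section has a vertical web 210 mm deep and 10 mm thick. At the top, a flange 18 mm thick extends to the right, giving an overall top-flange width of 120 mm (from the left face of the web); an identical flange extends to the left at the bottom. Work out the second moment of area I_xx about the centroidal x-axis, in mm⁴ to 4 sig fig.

Treat the section as a set of non-overlapping primitives; coordinates are from the bounding-box lower-left.
Web: 10 × 210, A = 2 100 mm², y = 105 mm, Ī = 7 717 500 mm⁴.
Top flange (beyond web): 110 × 18, A = 1 980 mm², y = 201 mm, Ī = 53 460 mm⁴.
Bottom flange (beyond web): 110 × 18, A = 1 980 mm², y = 9 mm, Ī = 53 460 mm⁴.
Centroid: ȳ = ΣA·y / ΣA = 105 mm.
Transfer each piece to the centroidal x-axis using Ī + A·d² with d = y − 105:
  web: d = 0 mm → contributes +7 717 500 mm⁴
  top flange (beyond web): d = 96 mm → contributes +18 301 140 mm⁴
  bottom flange (beyond web): d = -96 mm → contributes +18 301 140 mm⁴
Total I = 44 319 780 mm⁴.

I_xx ≈ 4.432 × 10⁷ mm⁴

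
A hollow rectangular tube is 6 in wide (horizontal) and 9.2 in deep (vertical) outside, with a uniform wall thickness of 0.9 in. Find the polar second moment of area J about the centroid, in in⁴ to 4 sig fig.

Split into non-overlapping primitives; take the origin at the lower-left of the bounding box.
Outer rectangle: 6 × 9.2, A = 55.2 in², y = 4.6 in, Ī = 389.344 in⁴.
Inner void (subtracted): 4.2 × 7.4, A = 31.08 in², y = 4.6 in, Ī = 141.828 in⁴.
By symmetry the centroid is at mid-height, ȳ = 4.6 in.
All pieces are centred on the centroidal x-axis, so I = ΣĪ (holes subtracted) = 247.516 in⁴.
Repeating about the centroidal y-axis gives I_y = 119.912 in⁴.
Polar second moment: J = I_x + I_y = 367.428 in⁴.

J ≈ 367.4 in⁴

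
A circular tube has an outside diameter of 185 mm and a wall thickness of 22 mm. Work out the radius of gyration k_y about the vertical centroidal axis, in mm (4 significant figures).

Decompose the section into non-overlapping parts with the origin at the bottom-left of its bounding rectangle.
Outer circle: ⌀185, A = 26880.3 mm², x = 92.5 mm, Ī = 57 498 539 mm⁴.
Bore (subtracted): ⌀141, A = 15614.5 mm², x = 92.5 mm, Ī = 19 401 993 mm⁴.
By symmetry the centroid is at mid-width, x̄ = 92.5 mm.
All pieces are centred on the vertical centroidal axis, so I = ΣĪ (holes subtracted) = 38 096 546 mm⁴.
Radius of gyration: k = √(I/A) = √(38 096 546 / 11265.8) = 58.1517 mm.

k_y ≈ 58.15 mm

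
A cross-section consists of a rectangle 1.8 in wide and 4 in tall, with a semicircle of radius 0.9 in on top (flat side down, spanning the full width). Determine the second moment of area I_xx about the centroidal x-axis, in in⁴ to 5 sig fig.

Break the section into simple shapes (no overlaps), measuring from the bottom-left corner of the bounding box.
Rectangular body: 1.8 × 4, A = 7.2 in², y = 2 in, Ī = 9.6 in⁴.
Semicircular cap: semicircle r = 0.9, A = 1.272345 in², y = 4.381972 in, Ī = 0.07201154 in⁴.
Centroid: ȳ = ΣA·y / ΣA = 2.357716 in.
Transfer each piece to the centroidal x-axis using Ī + A·d² with d = y − 2.357716:
  rectangular body: d = -0.3577156 in → contributes +10.52132 in⁴
  semicircular cap: d = 2.024256 in → contributes +5.28559 in⁴
Total I = 15.8069 in⁴.

I_xx ≈ 15.807 in⁴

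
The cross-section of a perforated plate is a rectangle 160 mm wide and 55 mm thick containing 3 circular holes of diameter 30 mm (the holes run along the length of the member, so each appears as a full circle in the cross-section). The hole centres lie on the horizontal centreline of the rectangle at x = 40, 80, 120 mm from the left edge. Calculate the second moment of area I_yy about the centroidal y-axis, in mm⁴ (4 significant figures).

I_yy ≈ 1.639 × 10⁷ mm⁴

Treat the section as a set of non-overlapping primitives; coordinates are from the bounding-box lower-left.
Plate: 160 × 55, A = 8 800 mm², x = 80 mm, Ī = 18 773 333 mm⁴.
Hole 1 (subtracted): ⌀30, A = 706.858 mm², x = 40 mm, Ī = 39760.8 mm⁴.
Hole 2 (subtracted): ⌀30, A = 706.858 mm², x = 80 mm, Ī = 39760.8 mm⁴.
Hole 3 (subtracted): ⌀30, A = 706.858 mm², x = 120 mm, Ī = 39760.8 mm⁴.
By symmetry the centroid is at mid-width, x̄ = 80 mm.
Transfer each piece to the centroidal y-axis using Ī + A·d² with d = x − 80:
  plate: d = 0 mm → contributes +18 773 333 mm⁴
  hole 1: d = -40 mm → contributes −1 170 734 mm⁴
  hole 2: d = 0 mm → contributes −39760.8 mm⁴
  hole 3: d = 40 mm → contributes −1 170 734 mm⁴
Total I = 16 392 104 mm⁴.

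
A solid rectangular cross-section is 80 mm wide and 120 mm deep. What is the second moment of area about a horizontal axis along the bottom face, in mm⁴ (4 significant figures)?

The section: 80 × 120, A = 9 600 mm², y = 60 mm, Ī = 11 520 000 mm⁴.
Transfer it to the base of the section using Ī + A·d² with d = y − 0:
  the section: d = 60 mm → contributes +46 080 000 mm⁴
Total I = 46 080 000 mm⁴.

I_base ≈ 4.608 × 10⁷ mm⁴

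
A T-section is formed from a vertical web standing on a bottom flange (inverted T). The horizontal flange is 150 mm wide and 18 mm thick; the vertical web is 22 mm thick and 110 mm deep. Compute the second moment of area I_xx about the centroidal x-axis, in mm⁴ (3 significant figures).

I_xx ≈ 7.74 × 10⁶ mm⁴

Split into non-overlapping primitives; take the origin at the lower-left of the bounding box.
Flange: 150 × 18, A = 2 700 mm², y = 9 mm, Ī = 72 900 mm⁴.
Web: 22 × 110, A = 2 420 mm², y = 73 mm, Ī = 2 440 167 mm⁴.
Centroid: ȳ = ΣA·y / ΣA = 39.25 mm.
Transfer each piece to the centroidal x-axis using Ī + A·d² with d = y − 39.25:
  flange: d = -30.25 mm → contributes +2 543 569 mm⁴
  web: d = 33.75 mm → contributes +5 196 698 mm⁴
Total I = 7 740 267 mm⁴.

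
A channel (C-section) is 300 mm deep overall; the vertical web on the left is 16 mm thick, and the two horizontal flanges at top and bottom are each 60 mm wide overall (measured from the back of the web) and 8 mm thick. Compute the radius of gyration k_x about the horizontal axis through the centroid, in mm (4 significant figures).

Treat the section as a set of non-overlapping primitives; coordinates are from the bounding-box lower-left.
Web: 16 × 300, A = 4 800 mm², y = 150 mm, Ī = 36 000 000 mm⁴.
Top flange (beyond web): 44 × 8, A = 352 mm², y = 296 mm, Ī = 1877.33 mm⁴.
Bottom flange (beyond web): 44 × 8, A = 352 mm², y = 4 mm, Ī = 1877.33 mm⁴.
By symmetry the centroid is at mid-height, ȳ = 150 mm.
Transfer each piece to the horizontal axis through the centroid using Ī + A·d² with d = y − 150:
  web: d = 0 mm → contributes +36 000 000 mm⁴
  top flange (beyond web): d = 146 mm → contributes +7 505 109 mm⁴
  bottom flange (beyond web): d = -146 mm → contributes +7 505 109 mm⁴
Total I = 51 010 219 mm⁴.
Radius of gyration: k = √(I/A) = √(51 010 219 / 5 504) = 96.2696 mm.

k_x ≈ 96.27 mm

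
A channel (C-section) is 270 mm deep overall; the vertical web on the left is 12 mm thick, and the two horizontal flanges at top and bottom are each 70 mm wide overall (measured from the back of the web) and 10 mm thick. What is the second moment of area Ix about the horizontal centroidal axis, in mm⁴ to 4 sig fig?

Treat the section as a set of non-overlapping primitives; coordinates are from the bounding-box lower-left.
Web: 12 × 270, A = 3 240 mm², y = 135 mm, Ī = 19 683 000 mm⁴.
Top flange (beyond web): 58 × 10, A = 580 mm², y = 265 mm, Ī = 4833.33 mm⁴.
Bottom flange (beyond web): 58 × 10, A = 580 mm², y = 5 mm, Ī = 4833.33 mm⁴.
By symmetry the centroid is at mid-height, ȳ = 135 mm.
Transfer each piece to the horizontal centroidal axis using Ī + A·d² with d = y − 135:
  web: d = 0 mm → contributes +19 683 000 mm⁴
  top flange (beyond web): d = 130 mm → contributes +9 806 833 mm⁴
  bottom flange (beyond web): d = -130 mm → contributes +9 806 833 mm⁴
Total I = 39 296 667 mm⁴.

Ix ≈ 3.930 × 10⁷ mm⁴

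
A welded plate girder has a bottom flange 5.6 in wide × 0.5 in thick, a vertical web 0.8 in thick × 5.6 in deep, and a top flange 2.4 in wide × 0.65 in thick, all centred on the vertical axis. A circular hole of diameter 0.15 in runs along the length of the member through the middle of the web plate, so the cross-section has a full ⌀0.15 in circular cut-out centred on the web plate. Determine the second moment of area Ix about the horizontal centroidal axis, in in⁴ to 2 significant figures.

Ix ≈ 52 in⁴

Split into non-overlapping primitives; take the origin at the lower-left of the bounding box.
Bottom plate: 5.6 × 0.5, A = 2.8 in², y = 0.25 in, Ī = 0.05833 in⁴.
Web plate: 0.8 × 5.6, A = 4.48 in², y = 3.3 in, Ī = 11.71 in⁴.
Top plate: 2.4 × 0.65, A = 1.56 in², y = 6.425 in, Ī = 0.05493 in⁴.
Hole (subtracted): ⌀0.15, A = 0.01767 in², y = 3.3 in, Ī = 0.00002485 in⁴.
Centroid: ȳ = ΣA·y / ΣA = 2.885 in.
Transfer each piece to the horizontal centroidal axis using Ī + A·d² with d = y − 2.885:
  bottom plate: d = -2.635 in → contributes +19.49 in⁴
  web plate: d = 0.4154 in → contributes +12.48 in⁴
  top plate: d = 3.54 in → contributes +19.61 in⁴
  hole: d = 0.4154 in → contributes −0.003075 in⁴
Total I = 51.58 in⁴.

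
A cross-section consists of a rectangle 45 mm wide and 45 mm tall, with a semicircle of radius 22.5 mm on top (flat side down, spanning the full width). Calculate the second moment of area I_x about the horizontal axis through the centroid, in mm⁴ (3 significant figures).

I_x ≈ 9.56 × 10⁵ mm⁴

Decompose the section into non-overlapping parts with the origin at the bottom-left of its bounding rectangle.
Rectangular body: 45 × 45, A = 2 025 mm², y = 22.5 mm, Ī = 341 719 mm⁴.
Semicircular cap: semicircle r = 22.5, A = 795.22 mm², y = 54.549 mm, Ī = 28 130 mm⁴.
Centroid: ȳ = ΣA·y / ΣA = 31.537 mm.
Transfer each piece to the horizontal axis through the centroid using Ī + A·d² with d = y − 31.537:
  rectangular body: d = -9.0369 mm → contributes +507 093 mm⁴
  semicircular cap: d = 23.012 mm → contributes +449 251 mm⁴
Total I = 956 344 mm⁴.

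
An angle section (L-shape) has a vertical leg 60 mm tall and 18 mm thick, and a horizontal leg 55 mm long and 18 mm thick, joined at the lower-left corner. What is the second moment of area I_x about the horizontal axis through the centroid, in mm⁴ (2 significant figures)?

Break the section into simple shapes (no overlaps), measuring from the bottom-left corner of the bounding box.
Vertical leg: 18 × 60, A = 1 080 mm², y = 30 mm, Ī = 324 000 mm⁴.
Horizontal leg (remainder): 37 × 18, A = 666 mm², y = 9 mm, Ī = 17 982 mm⁴.
Centroid: ȳ = ΣA·y / ΣA = 21.99 mm.
Transfer each piece to the horizontal axis through the centroid using Ī + A·d² with d = y − 21.99:
  vertical leg: d = 8.01 mm → contributes +393 298 mm⁴
  horizontal leg (remainder): d = -12.99 mm → contributes +130 358 mm⁴
Total I = 523 656 mm⁴.

I_x ≈ 5.2 × 10⁵ mm⁴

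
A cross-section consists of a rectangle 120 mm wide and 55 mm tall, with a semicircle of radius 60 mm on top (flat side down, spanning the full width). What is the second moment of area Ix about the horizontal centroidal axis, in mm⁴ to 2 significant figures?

Split into non-overlapping primitives; take the origin at the lower-left of the bounding box.
Rectangular body: 120 × 55, A = 6 600 mm², y = 27.5 mm, Ī = 1 663 750 mm⁴.
Semicircular cap: semicircle r = 60, A = 5 655 mm², y = 80.46 mm, Ī = 1 422 450 mm⁴.
Centroid: ȳ = ΣA·y / ΣA = 51.94 mm.
Transfer each piece to the horizontal centroidal axis using Ī + A·d² with d = y − 51.94:
  rectangular body: d = -24.44 mm → contributes +5 606 017 mm⁴
  semicircular cap: d = 28.52 mm → contributes +6 023 613 mm⁴
Total I = 11 629 630 mm⁴.

Ix ≈ 1.2 × 10⁷ mm⁴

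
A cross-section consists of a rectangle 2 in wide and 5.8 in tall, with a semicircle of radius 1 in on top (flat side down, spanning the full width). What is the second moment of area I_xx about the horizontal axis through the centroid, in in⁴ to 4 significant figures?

I_xx ≈ 47.92 in⁴

Decompose the section into non-overlapping parts with the origin at the bottom-left of its bounding rectangle.
Rectangular body: 2 × 5.8, A = 11.6 in², y = 2.9 in, Ī = 32.5187 in⁴.
Semicircular cap: semicircle r = 1, A = 1.5708 in², y = 6.22441 in, Ī = 0.109757 in⁴.
Centroid: ȳ = ΣA·y / ΣA = 3.29648 in.
Transfer each piece to the horizontal axis through the centroid using Ī + A·d² with d = y − 3.29648:
  rectangular body: d = -0.396481 in → contributes +34.3422 in⁴
  semicircular cap: d = 2.92793 in → contributes +13.5759 in⁴
Total I = 47.918 in⁴.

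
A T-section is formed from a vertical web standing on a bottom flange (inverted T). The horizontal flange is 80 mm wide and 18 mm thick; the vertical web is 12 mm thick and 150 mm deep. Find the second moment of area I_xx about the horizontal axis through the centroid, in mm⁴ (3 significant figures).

Split into non-overlapping primitives; take the origin at the lower-left of the bounding box.
Flange: 80 × 18, A = 1 440 mm², y = 9 mm, Ī = 38 880 mm⁴.
Web: 12 × 150, A = 1 800 mm², y = 93 mm, Ī = 3 375 000 mm⁴.
Centroid: ȳ = ΣA·y / ΣA = 55.667 mm.
Transfer each piece to the horizontal axis through the centroid using Ī + A·d² with d = y − 55.667:
  flange: d = -46.667 mm → contributes +3 174 880 mm⁴
  web: d = 37.333 mm → contributes +5 883 800 mm⁴
Total I = 9 058 680 mm⁴.

I_xx ≈ 9.06 × 10⁶ mm⁴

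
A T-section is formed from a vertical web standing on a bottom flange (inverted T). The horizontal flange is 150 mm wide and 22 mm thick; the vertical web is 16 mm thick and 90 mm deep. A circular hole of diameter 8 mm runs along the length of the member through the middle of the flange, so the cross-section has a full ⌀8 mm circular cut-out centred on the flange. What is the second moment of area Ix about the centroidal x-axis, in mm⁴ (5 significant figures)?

Ix ≈ 4.2341 × 10⁶ mm⁴

Treat the section as a set of non-overlapping primitives; coordinates are from the bounding-box lower-left.
Flange: 150 × 22, A = 3 300 mm², y = 11 mm, Ī = 133 100 mm⁴.
Web: 16 × 90, A = 1 440 mm², y = 67 mm, Ī = 972 000 mm⁴.
Hole (subtracted): ⌀8, A = 50.26548 mm², y = 11 mm, Ī = 201.0619 mm⁴.
Centroid: ȳ = ΣA·y / ΣA = 28.195 mm.
Transfer each piece to the centroidal x-axis using Ī + A·d² with d = y − 28.195:
  flange: d = -17.195 mm → contributes +1 108 805 mm⁴
  web: d = 38.805 mm → contributes +3 140 392 mm⁴
  hole: d = -17.195 mm → contributes −15062.96 mm⁴
Total I = 4 234 134 mm⁴.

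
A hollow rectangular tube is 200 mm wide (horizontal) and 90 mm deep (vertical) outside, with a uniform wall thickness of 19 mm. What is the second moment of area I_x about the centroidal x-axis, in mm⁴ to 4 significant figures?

Break the section into simple shapes (no overlaps), measuring from the bottom-left corner of the bounding box.
Outer rectangle: 200 × 90, A = 18 000 mm², y = 45 mm, Ī = 12 150 000 mm⁴.
Inner void (subtracted): 162 × 52, A = 8 424 mm², y = 45 mm, Ī = 1 898 208 mm⁴.
By symmetry the centroid is at mid-height, ȳ = 45 mm.
All pieces are centred on the centroidal x-axis, so I = ΣĪ (holes subtracted) = 10 251 792 mm⁴.

I_x ≈ 1.025 × 10⁷ mm⁴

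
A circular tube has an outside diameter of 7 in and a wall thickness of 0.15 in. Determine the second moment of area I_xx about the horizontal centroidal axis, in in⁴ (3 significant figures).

Split into non-overlapping primitives; take the origin at the lower-left of the bounding box.
Outer circle: ⌀7, A = 38.485 in², y = 3.5 in, Ī = 117.86 in⁴.
Bore (subtracted): ⌀6.7, A = 35.257 in², y = 3.5 in, Ī = 98.917 in⁴.
By symmetry the centroid is at mid-height, ȳ = 3.5 in.
All pieces are centred on the horizontal centroidal axis, so I = ΣĪ (holes subtracted) = 18.942 in⁴.

I_xx ≈ 18.9 in⁴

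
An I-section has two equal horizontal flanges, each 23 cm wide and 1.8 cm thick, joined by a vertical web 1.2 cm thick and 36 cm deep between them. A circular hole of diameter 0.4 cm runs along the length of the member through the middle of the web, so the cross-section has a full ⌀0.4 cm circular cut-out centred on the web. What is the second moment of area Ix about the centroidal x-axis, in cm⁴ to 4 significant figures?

Ix ≈ 3.426 × 10⁴ cm⁴

Break the section into simple shapes (no overlaps), measuring from the bottom-left corner of the bounding box.
Bottom flange: 23 × 1.8, A = 41.4 cm², y = 0.9 cm, Ī = 11.178 cm⁴.
Web: 1.2 × 36, A = 43.2 cm², y = 19.8 cm, Ī = 4665.6 cm⁴.
Top flange: 23 × 1.8, A = 41.4 cm², y = 38.7 cm, Ī = 11.178 cm⁴.
Hole (subtracted): ⌀0.4, A = 0.125664 cm², y = 19.8 cm, Ī = 0.00125664 cm⁴.
By symmetry the centroid is at mid-height, ȳ = 19.8 cm.
Transfer each piece to the centroidal x-axis using Ī + A·d² with d = y − 19.8:
  bottom flange: d = -18.9 cm → contributes +14799.7 cm⁴
  web: d = 0 cm → contributes +4665.6 cm⁴
  top flange: d = 18.9 cm → contributes +14799.7 cm⁴
  hole: d = 0 cm → contributes −0.00125664 cm⁴
Total I = 34264.9 cm⁴.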